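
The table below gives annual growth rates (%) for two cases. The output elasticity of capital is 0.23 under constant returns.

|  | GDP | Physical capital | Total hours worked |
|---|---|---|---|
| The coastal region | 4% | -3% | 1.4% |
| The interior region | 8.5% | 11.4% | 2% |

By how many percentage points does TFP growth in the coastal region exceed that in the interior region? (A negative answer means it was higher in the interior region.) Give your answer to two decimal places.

-0.73 percentage points

Labor's share = 1 − 0.23 = 0.77.
The coastal region: TFP = 4 + 0.69 − 1.078 = 3.612%.
The interior region: TFP = 8.5 − 2.622 − 1.54 = 4.338%.
Difference = 3.612 − (4.338) = -0.726 pp.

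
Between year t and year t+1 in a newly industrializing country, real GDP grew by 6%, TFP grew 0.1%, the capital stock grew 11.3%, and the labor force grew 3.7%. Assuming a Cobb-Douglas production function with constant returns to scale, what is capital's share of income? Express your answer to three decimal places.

gY = gA + α·gK + (1−α)·gL, so gY − gA − gL = α(gK − gL).
6 − 0.1 − 3.7 = α × (11.3 − 3.7).
2.2 = 7.6 α, so α = 0.28947.

Capital's share of income is 0.289.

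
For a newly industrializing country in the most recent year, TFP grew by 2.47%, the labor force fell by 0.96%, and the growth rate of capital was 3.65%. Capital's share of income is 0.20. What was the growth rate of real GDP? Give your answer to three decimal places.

Labor's share = 1 − 0.2 = 0.8.
Capital: 0.2 × 3.65 = 0.73 pp.
The labor force: 0.8 × (-0.96) = -0.768 pp.
Output growth = 2.47 + (-0.038) = 2.432%.

Real GDP growth was 2.432%.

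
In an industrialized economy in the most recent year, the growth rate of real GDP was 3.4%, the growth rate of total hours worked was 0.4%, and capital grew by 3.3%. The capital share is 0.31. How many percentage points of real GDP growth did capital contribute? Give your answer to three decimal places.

Contribution = share × growth = 0.31 × 3.3 = 1.023 pp.

1.023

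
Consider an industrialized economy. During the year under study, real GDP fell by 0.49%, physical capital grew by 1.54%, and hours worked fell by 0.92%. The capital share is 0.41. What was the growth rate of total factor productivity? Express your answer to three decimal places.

Labor's share = 1 − 0.41 = 0.59.
Physical capital: 0.41 × 1.54 = 0.6314 pp.
Hours worked: 0.59 × (-0.92) = -0.5428 pp.
TFP growth = -0.49 − 0.0886 = -0.5786%.

-0.579%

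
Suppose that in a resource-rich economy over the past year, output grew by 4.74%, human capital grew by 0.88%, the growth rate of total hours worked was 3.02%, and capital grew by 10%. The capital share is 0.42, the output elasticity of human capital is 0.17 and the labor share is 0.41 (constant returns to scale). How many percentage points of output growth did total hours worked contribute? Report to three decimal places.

1.238 percentage points

Labor's share = 1 − 0.42 − 0.17 = 0.41.
Contribution = share × growth = 0.41 × 3.02 = 1.2382 pp.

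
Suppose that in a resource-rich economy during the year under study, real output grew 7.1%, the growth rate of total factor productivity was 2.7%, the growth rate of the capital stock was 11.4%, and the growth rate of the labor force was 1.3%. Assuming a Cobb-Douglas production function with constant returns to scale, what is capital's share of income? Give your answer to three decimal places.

gY = gA + α·gK + (1−α)·gL, so gY − gA − gL = α(gK − gL).
7.1 − 2.7 − 1.3 = α × (11.4 − 1.3).
3.1 = 10.1 α, so α = 0.30693.

α = 0.307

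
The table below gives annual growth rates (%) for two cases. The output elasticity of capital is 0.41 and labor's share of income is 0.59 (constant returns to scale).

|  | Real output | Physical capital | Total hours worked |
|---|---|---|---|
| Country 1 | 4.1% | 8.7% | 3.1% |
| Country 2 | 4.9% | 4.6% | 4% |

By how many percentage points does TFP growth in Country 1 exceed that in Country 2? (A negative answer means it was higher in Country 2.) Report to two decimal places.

-1.95 percentage points

Labor's share = 1 − 0.41 = 0.59.
Country 1: TFP = 4.1 − 3.567 − 1.829 = -1.296%.
Country 2: TFP = 4.9 − 1.886 − 2.36 = 0.654%.
Difference = -1.296 − (0.654) = -1.95 pp.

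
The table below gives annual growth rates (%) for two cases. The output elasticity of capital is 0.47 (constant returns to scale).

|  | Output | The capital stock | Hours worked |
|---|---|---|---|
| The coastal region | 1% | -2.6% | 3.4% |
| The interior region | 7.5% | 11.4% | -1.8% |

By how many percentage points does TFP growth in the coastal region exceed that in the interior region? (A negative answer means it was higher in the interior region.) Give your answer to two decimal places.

-2.68 percentage points

Labor's share = 1 − 0.47 = 0.53.
The coastal region: TFP = 1 + 1.222 − 1.802 = 0.42%.
The interior region: TFP = 7.5 − 5.358 + 0.954 = 3.096%.
Difference = 0.42 − (3.096) = -2.676 pp.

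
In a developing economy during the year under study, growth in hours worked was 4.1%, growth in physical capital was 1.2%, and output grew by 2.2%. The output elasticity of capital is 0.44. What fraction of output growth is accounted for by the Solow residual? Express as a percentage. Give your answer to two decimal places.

The Solow residual accounted for -28.36% of growth.

Labor's share = 1 − 0.44 = 0.56.
Physical capital: 0.44 × 1.2 = 0.528 pp.
Hours worked: 0.56 × 4.1 = 2.296 pp.
TFP growth = 2.2 − 2.824 = -0.624%.
TFP share of growth = -0.624 / 2.2 × 100 = -28.3636%.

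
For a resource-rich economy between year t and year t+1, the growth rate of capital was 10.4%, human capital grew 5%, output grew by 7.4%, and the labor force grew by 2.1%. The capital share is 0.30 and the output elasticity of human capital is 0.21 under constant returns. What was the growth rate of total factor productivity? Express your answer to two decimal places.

Total factor productivity grew 2.20%.

Labor's share = 1 − 0.3 − 0.21 = 0.49.
Capital: 0.3 × 10.4 = 3.12 pp.
Human capital: 0.21 × 5 = 1.05 pp.
The labor force: 0.49 × 2.1 = 1.029 pp.
TFP growth = 7.4 − 5.199 = 2.201%.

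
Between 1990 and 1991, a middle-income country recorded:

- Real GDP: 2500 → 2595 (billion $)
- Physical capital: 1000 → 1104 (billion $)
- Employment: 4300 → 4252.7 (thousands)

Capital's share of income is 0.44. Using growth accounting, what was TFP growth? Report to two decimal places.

-0.16%

Real GDP growth = (2595 − 2500) / 2500 = 3.8%.
Physical capital growth = (1104 − 1000) / 1000 = 10.4%.
Employment growth = (4252.7 − 4300) / 4300 = -1.1%.
Labor's share = 1 − 0.44 = 0.56.
Physical capital: 0.44 × 10.4 = 4.576 pp.
Employment: 0.56 × (-1.1) = -0.616 pp.
TFP growth = 3.8 − 3.96 = -0.16%.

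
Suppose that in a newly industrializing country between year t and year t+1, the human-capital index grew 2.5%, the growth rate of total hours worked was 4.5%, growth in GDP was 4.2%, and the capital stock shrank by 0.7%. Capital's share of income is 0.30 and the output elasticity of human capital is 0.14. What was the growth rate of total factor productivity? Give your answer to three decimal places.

1.540%

Labor's share = 1 − 0.3 − 0.14 = 0.56.
The capital stock: 0.3 × (-0.7) = -0.21 pp.
The human-capital index: 0.14 × 2.5 = 0.35 pp.
Total hours worked: 0.56 × 4.5 = 2.52 pp.
TFP growth = 4.2 − 2.66 = 1.54%.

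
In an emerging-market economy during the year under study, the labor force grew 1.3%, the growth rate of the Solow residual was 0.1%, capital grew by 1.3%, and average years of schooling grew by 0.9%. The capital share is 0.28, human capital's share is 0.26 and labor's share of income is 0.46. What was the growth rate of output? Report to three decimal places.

Output grew 1.296%.

Labor's share = 1 − 0.28 − 0.26 = 0.46.
Capital: 0.28 × 1.3 = 0.364 pp.
Average years of schooling: 0.26 × 0.9 = 0.234 pp.
The labor force: 0.46 × 1.3 = 0.598 pp.
Output growth = 0.1 + 1.196 = 1.296%.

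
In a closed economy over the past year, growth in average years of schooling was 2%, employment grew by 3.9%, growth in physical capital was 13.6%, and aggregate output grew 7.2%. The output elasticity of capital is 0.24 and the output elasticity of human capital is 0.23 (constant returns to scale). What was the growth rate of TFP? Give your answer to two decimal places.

1.41%

Labor's share = 1 − 0.24 − 0.23 = 0.53.
Physical capital: 0.24 × 13.6 = 3.264 pp.
Average years of schooling: 0.23 × 2 = 0.46 pp.
Employment: 0.53 × 3.9 = 2.067 pp.
TFP growth = 7.2 − 5.791 = 1.409%.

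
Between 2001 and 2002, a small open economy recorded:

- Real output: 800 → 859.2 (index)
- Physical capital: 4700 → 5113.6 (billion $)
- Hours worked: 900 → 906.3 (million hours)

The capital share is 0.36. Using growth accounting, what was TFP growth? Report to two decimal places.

Real output growth = (859.2 − 800) / 800 = 7.4%.
Physical capital growth = (5113.6 − 4700) / 4700 = 8.8%.
Hours worked growth = (906.3 − 900) / 900 = 0.7%.
Labor's share = 1 − 0.36 = 0.64.
Physical capital: 0.36 × 8.8 = 3.168 pp.
Hours worked: 0.64 × 0.7 = 0.448 pp.
TFP growth = 7.4 − 3.616 = 3.784%.

3.78%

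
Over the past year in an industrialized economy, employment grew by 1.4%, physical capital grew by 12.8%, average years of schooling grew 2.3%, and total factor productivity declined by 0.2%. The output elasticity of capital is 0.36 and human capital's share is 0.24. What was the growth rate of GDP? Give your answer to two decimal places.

5.52%

Labor's share = 1 − 0.36 − 0.24 = 0.4.
Physical capital: 0.36 × 12.8 = 4.608 pp.
Average years of schooling: 0.24 × 2.3 = 0.552 pp.
Employment: 0.4 × 1.4 = 0.56 pp.
Output growth = -0.2 + 5.72 = 5.52%.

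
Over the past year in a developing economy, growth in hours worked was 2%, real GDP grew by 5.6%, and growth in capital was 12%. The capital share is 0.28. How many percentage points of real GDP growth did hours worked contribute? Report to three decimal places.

1.440 percentage points

Labor's share = 1 − 0.28 = 0.72.
Contribution = share × growth = 0.72 × 2 = 1.44 pp.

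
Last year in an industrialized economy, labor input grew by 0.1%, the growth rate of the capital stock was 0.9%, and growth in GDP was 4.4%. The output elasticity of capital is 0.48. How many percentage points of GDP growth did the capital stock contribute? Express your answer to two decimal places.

0.43 percentage points

Contribution = share × growth = 0.48 × 0.9 = 0.432 pp.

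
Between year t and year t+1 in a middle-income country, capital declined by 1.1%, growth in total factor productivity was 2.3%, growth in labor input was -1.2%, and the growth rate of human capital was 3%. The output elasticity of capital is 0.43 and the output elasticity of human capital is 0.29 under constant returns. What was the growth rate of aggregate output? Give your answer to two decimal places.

Labor's share = 1 − 0.43 − 0.29 = 0.28.
Capital: 0.43 × (-1.1) = -0.473 pp.
Human capital: 0.29 × 3 = 0.87 pp.
Labor input: 0.28 × (-1.2) = -0.336 pp.
Output growth = 2.3 + 0.061 = 2.361%.

2.36%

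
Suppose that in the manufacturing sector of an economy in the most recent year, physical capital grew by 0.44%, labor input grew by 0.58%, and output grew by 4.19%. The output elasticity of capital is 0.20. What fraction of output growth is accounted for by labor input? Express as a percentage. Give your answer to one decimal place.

Labor's share = 1 − 0.2 = 0.8.
Labor input contributed 0.8 × 0.58 = 0.464 pp.
Share of growth = 0.464 / 4.19 × 100 = 11.074%.

Labor input accounted for 11.1% of growth.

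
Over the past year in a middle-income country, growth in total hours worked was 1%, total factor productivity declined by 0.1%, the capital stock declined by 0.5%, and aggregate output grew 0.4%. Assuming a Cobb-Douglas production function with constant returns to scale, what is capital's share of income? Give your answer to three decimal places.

gY = gA + α·gK + (1−α)·gL, so gY − gA − gL = α(gK − gL).
0.4 + 0.1 − 1 = α × (-0.5 − 1).
-0.5 = -1.5 α, so α = 0.33333.

Capital's share of income is 0.333.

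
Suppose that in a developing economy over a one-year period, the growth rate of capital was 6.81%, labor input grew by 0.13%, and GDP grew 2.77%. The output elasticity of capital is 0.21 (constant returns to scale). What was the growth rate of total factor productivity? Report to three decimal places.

1.237%

Labor's share = 1 − 0.21 = 0.79.
Capital: 0.21 × 6.81 = 1.4301 pp.
Labor input: 0.79 × 0.13 = 0.1027 pp.
TFP growth = 2.77 − 1.5328 = 1.2372%.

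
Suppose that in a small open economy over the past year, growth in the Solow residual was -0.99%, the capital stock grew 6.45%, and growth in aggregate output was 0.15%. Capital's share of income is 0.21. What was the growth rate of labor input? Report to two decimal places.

Labor's share = 1 − 0.21 = 0.79.
gY = gA + 0.21×6.45 + 0.79×g.
0.79×g = 0.15 + 0.99 − 1.3545 = -0.2145.
g = -0.2145 / 0.79 = -0.2715%.

-0.27%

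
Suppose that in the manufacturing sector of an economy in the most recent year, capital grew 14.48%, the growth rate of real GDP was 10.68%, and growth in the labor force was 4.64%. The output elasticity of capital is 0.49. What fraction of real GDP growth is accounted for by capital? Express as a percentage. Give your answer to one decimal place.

66.4%

Capital contributed 0.49 × 14.48 = 7.0952 pp.
Share of growth = 7.0952 / 10.68 × 100 = 66.434%.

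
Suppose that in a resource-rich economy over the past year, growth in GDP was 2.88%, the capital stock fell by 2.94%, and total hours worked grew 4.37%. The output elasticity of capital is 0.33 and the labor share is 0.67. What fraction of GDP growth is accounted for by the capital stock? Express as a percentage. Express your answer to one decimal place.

The capital stock accounted for -33.7% of growth.

The capital stock contributed 0.33 × (-2.94) = -0.9702 pp.
Share of growth = -0.9702 / 2.88 × 100 = -33.688%.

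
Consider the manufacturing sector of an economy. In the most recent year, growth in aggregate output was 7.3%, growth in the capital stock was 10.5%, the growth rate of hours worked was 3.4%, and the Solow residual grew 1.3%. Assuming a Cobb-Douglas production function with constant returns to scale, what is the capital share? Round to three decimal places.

gY = gA + α·gK + (1−α)·gL, so gY − gA − gL = α(gK − gL).
7.3 − 1.3 − 3.4 = α × (10.5 − 3.4).
2.6 = 7.1 α, so α = 0.3662.

0.366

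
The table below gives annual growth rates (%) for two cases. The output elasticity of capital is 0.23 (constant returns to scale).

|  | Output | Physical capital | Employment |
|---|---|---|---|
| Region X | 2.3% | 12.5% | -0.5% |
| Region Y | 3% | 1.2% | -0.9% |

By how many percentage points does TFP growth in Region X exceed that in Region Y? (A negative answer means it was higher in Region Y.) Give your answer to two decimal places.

Labor's share = 1 − 0.23 = 0.77.
Region X: TFP = 2.3 − 2.875 + 0.385 = -0.19%.
Region Y: TFP = 3 − 0.276 + 0.693 = 3.417%.
Difference = -0.19 − (3.417) = -3.607 pp.

-3.61 percentage points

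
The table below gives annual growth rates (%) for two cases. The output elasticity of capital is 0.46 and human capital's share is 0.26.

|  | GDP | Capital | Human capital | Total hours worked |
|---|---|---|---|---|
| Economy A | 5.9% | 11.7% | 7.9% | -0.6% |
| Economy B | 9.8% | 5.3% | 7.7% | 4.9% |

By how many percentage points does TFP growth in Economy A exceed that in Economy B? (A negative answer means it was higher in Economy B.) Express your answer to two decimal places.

-5.36 percentage points

Labor's share = 1 − 0.46 − 0.26 = 0.28.
Economy A: TFP = 5.9 − 5.382 − 2.054 + 0.168 = -1.368%.
Economy B: TFP = 9.8 − 2.438 − 2.002 − 1.372 = 3.988%.
Difference = -1.368 − (3.988) = -5.356 pp.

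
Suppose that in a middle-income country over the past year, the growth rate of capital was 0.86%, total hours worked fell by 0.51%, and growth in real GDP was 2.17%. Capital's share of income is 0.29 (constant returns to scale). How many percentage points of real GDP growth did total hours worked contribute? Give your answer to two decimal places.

Labor's share = 1 − 0.29 = 0.71.
Contribution = share × growth = 0.71 × (-0.51) = -0.3621 pp.

-0.36 pp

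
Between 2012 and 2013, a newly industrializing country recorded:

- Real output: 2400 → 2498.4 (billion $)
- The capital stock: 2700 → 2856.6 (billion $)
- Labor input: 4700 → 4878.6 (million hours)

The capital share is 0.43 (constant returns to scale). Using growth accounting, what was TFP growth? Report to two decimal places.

Real output growth = (2498.4 − 2400) / 2400 = 4.1%.
The capital stock growth = (2856.6 − 2700) / 2700 = 5.8%.
Labor input growth = (4878.6 − 4700) / 4700 = 3.8%.
Labor's share = 1 − 0.43 = 0.57.
The capital stock: 0.43 × 5.8 = 2.494 pp.
Labor input: 0.57 × 3.8 = 2.166 pp.
TFP growth = 4.1 − 4.66 = -0.56%.

-0.56%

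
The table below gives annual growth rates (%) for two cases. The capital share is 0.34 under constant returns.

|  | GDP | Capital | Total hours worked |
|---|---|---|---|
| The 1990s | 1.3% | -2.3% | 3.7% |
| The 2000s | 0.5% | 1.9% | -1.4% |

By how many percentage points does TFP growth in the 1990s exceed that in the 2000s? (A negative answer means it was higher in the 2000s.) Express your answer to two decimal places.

-1.14 percentage points

Labor's share = 1 − 0.34 = 0.66.
The 1990s: TFP = 1.3 + 0.782 − 2.442 = -0.36%.
The 2000s: TFP = 0.5 − 0.646 + 0.924 = 0.778%.
Difference = -0.36 − (0.778) = -1.138 pp.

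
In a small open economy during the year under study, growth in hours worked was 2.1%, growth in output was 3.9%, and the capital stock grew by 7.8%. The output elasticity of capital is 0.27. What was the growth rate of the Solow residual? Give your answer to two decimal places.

0.26%

Labor's share = 1 − 0.27 = 0.73.
The capital stock: 0.27 × 7.8 = 2.106 pp.
Hours worked: 0.73 × 2.1 = 1.533 pp.
TFP growth = 3.9 − 3.639 = 0.261%.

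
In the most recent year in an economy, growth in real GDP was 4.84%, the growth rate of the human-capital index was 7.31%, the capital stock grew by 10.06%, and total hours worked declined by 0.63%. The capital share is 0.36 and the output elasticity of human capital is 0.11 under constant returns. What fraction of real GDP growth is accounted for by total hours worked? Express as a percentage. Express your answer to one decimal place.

Labor's share = 1 − 0.36 − 0.11 = 0.53.
Total hours worked contributed 0.53 × (-0.63) = -0.3339 pp.
Share of growth = -0.3339 / 4.84 × 100 = -6.899%.

-6.9%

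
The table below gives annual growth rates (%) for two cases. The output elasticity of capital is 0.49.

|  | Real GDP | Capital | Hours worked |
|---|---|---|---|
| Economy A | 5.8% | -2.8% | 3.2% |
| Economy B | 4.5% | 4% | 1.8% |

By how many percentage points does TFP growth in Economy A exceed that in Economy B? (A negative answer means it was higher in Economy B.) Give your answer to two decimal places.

Labor's share = 1 − 0.49 = 0.51.
Economy A: TFP = 5.8 + 1.372 − 1.632 = 5.54%.
Economy B: TFP = 4.5 − 1.96 − 0.918 = 1.622%.
Difference = 5.54 − (1.622) = 3.918 pp.

3.92 percentage points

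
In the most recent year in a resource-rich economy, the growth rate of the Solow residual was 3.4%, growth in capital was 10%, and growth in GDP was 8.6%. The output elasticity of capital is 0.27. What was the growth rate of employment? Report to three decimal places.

Employment grew 3.425%.

Labor's share = 1 − 0.27 = 0.73.
gY = gA + 0.27×10 + 0.73×g.
0.73×g = 8.6 − 3.4 − 2.7 = 2.5.
g = 2.5 / 0.73 = 3.42466%.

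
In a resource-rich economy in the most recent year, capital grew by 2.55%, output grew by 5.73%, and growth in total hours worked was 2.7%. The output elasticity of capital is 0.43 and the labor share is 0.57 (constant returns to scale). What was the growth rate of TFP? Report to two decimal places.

Labor's share = 1 − 0.43 = 0.57.
Capital: 0.43 × 2.55 = 1.0965 pp.
Total hours worked: 0.57 × 2.7 = 1.539 pp.
TFP growth = 5.73 − 2.6355 = 3.0945%.

TFP growth was 3.09%.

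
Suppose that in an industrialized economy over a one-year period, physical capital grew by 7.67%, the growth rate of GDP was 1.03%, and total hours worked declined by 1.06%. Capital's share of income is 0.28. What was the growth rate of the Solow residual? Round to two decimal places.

-0.35%

Labor's share = 1 − 0.28 = 0.72.
Physical capital: 0.28 × 7.67 = 2.1476 pp.
Total hours worked: 0.72 × (-1.06) = -0.7632 pp.
TFP growth = 1.03 − 1.3844 = -0.3544%.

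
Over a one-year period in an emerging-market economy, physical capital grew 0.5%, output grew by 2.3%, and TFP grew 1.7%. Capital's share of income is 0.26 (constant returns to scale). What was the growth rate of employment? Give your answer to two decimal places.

Labor's share = 1 − 0.26 = 0.74.
gY = gA + 0.26×0.5 + 0.74×g.
0.74×g = 2.3 − 1.7 − 0.13 = 0.47.
g = 0.47 / 0.74 = 0.6351%.

0.64%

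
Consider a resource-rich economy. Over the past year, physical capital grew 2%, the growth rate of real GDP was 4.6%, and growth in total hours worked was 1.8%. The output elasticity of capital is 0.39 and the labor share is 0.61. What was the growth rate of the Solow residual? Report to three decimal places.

The Solow residual grew 2.722%.

Labor's share = 1 − 0.39 = 0.61.
Physical capital: 0.39 × 2 = 0.78 pp.
Total hours worked: 0.61 × 1.8 = 1.098 pp.
TFP growth = 4.6 − 1.878 = 2.722%.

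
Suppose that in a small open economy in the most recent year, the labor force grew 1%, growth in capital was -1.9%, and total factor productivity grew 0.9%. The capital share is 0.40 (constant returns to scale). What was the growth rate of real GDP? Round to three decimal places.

0.740%

Labor's share = 1 − 0.4 = 0.6.
Capital: 0.4 × (-1.9) = -0.76 pp.
The labor force: 0.6 × 1 = 0.6 pp.
Output growth = 0.9 + (-0.16) = 0.74%.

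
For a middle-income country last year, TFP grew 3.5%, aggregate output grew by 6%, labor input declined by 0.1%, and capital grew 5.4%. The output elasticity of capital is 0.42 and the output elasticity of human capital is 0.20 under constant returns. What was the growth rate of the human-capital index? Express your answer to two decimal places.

1.35%

Labor's share = 1 − 0.42 − 0.2 = 0.38.
gY = gA + 0.42×5.4 + 0.38×(-0.1) + 0.2×g.
0.2×g = 6 − 3.5 − 2.23 = 0.27.
g = 0.27 / 0.2 = 1.35%.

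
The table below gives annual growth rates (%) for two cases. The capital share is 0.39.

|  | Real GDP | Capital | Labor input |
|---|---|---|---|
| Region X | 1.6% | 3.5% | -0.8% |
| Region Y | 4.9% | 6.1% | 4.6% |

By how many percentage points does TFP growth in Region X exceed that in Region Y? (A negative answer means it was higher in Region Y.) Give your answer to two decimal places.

Labor's share = 1 − 0.39 = 0.61.
Region X: TFP = 1.6 − 1.365 + 0.488 = 0.723%.
Region Y: TFP = 4.9 − 2.379 − 2.806 = -0.285%.
Difference = 0.723 − (-0.285) = 1.008 pp.

1.01 percentage points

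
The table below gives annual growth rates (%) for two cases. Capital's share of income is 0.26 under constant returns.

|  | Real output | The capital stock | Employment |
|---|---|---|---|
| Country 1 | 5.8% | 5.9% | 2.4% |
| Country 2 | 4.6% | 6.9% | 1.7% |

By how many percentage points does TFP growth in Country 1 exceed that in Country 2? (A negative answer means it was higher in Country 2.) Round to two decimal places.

Labor's share = 1 − 0.26 = 0.74.
Country 1: TFP = 5.8 − 1.534 − 1.776 = 2.49%.
Country 2: TFP = 4.6 − 1.794 − 1.258 = 1.548%.
Difference = 2.49 − (1.548) = 0.942 pp.

0.94 percentage points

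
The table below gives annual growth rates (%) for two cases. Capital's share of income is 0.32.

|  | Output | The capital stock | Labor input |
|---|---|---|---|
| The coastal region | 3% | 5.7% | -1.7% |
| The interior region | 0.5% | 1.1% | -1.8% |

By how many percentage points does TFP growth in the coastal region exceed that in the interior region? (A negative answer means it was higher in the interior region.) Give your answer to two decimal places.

0.96 percentage points

Labor's share = 1 − 0.32 = 0.68.
The coastal region: TFP = 3 − 1.824 + 1.156 = 2.332%.
The interior region: TFP = 0.5 − 0.352 + 1.224 = 1.372%.
Difference = 2.332 − (1.372) = 0.96 pp.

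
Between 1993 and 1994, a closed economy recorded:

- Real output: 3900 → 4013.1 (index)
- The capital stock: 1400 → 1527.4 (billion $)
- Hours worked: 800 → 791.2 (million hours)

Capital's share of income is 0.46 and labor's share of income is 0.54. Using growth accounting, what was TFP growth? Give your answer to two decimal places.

-0.69%

Real output growth = (4013.1 − 3900) / 3900 = 2.9%.
The capital stock growth = (1527.4 − 1400) / 1400 = 9.1%.
Hours worked growth = (791.2 − 800) / 800 = -1.1%.
Labor's share = 1 − 0.46 = 0.54.
The capital stock: 0.46 × 9.1 = 4.186 pp.
Hours worked: 0.54 × (-1.1) = -0.594 pp.
TFP growth = 2.9 − 3.592 = -0.692%.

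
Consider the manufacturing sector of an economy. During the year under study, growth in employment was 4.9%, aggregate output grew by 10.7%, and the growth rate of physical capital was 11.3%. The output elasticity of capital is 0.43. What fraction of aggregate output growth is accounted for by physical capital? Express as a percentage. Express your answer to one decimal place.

Physical capital contributed 0.43 × 11.3 = 4.859 pp.
Share of growth = 4.859 / 10.7 × 100 = 45.411%.

Physical capital accounted for 45.4% of growth.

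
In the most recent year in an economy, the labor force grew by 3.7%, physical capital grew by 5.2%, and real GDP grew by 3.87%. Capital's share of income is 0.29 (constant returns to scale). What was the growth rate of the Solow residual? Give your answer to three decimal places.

-0.265%

Labor's share = 1 − 0.29 = 0.71.
Physical capital: 0.29 × 5.2 = 1.508 pp.
The labor force: 0.71 × 3.7 = 2.627 pp.
TFP growth = 3.87 − 4.135 = -0.265%.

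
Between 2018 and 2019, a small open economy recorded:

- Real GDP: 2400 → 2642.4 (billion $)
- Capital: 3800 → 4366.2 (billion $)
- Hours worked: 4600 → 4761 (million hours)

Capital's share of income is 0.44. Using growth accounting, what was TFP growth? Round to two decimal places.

1.58%

Real GDP growth = (2642.4 − 2400) / 2400 = 10.1%.
Capital growth = (4366.2 − 3800) / 3800 = 14.9%.
Hours worked growth = (4761 − 4600) / 4600 = 3.5%.
Labor's share = 1 − 0.44 = 0.56.
Capital: 0.44 × 14.9 = 6.556 pp.
Hours worked: 0.56 × 3.5 = 1.96 pp.
TFP growth = 10.1 − 8.516 = 1.584%.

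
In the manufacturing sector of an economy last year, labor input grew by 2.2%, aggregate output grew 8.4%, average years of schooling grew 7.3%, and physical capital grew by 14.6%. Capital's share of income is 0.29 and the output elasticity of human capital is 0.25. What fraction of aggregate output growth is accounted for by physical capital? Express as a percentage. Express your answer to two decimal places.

50.40%

Physical capital contributed 0.29 × 14.6 = 4.234 pp.
Share of growth = 4.234 / 8.4 × 100 = 50.4048%.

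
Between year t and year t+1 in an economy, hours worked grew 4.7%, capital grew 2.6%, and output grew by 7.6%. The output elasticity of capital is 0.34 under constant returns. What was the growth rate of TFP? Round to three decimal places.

Labor's share = 1 − 0.34 = 0.66.
Capital: 0.34 × 2.6 = 0.884 pp.
Hours worked: 0.66 × 4.7 = 3.102 pp.
TFP growth = 7.6 − 3.986 = 3.614%.

3.614%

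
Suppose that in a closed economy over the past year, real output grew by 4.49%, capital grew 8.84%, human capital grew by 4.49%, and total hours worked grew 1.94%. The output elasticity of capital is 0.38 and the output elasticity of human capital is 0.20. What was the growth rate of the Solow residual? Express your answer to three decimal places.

Labor's share = 1 − 0.38 − 0.2 = 0.42.
Capital: 0.38 × 8.84 = 3.3592 pp.
Human capital: 0.2 × 4.49 = 0.898 pp.
Total hours worked: 0.42 × 1.94 = 0.8148 pp.
TFP growth = 4.49 − 5.072 = -0.582%.

-0.582%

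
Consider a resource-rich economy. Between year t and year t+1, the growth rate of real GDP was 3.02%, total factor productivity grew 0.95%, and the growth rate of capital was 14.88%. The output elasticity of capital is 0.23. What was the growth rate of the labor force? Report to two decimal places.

Labor's share = 1 − 0.23 = 0.77.
gY = gA + 0.23×14.88 + 0.77×g.
0.77×g = 3.02 − 0.95 − 3.4224 = -1.3524.
g = -1.3524 / 0.77 = -1.7564%.

-1.76%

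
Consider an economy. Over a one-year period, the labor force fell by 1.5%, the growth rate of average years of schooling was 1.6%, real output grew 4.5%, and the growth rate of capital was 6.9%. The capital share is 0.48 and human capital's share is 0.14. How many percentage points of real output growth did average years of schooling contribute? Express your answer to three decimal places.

Contribution = share × growth = 0.14 × 1.6 = 0.224 pp.

0.224 percentage points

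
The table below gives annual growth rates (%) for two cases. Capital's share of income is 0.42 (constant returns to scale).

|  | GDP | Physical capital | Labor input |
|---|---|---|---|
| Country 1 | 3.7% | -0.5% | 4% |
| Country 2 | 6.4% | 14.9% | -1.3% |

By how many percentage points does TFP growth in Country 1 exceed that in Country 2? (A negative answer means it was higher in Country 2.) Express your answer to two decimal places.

Labor's share = 1 − 0.42 = 0.58.
Country 1: TFP = 3.7 + 0.21 − 2.32 = 1.59%.
Country 2: TFP = 6.4 − 6.258 + 0.754 = 0.896%.
Difference = 1.59 − (0.896) = 0.694 pp.

0.69 percentage points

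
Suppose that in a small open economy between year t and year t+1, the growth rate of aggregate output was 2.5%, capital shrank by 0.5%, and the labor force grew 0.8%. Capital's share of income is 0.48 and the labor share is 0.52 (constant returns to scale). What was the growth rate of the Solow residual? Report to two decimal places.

The Solow residual grew 2.32%.

Labor's share = 1 − 0.48 = 0.52.
Capital: 0.48 × (-0.5) = -0.24 pp.
The labor force: 0.52 × 0.8 = 0.416 pp.
TFP growth = 2.5 − 0.176 = 2.324%.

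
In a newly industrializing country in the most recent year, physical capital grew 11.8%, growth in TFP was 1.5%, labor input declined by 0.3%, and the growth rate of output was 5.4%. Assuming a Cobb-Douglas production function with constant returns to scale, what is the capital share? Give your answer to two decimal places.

The capital share is 0.35.

gY = gA + α·gK + (1−α)·gL, so gY − gA − gL = α(gK − gL).
5.4 − 1.5 + 0.3 = α × (11.8 − (-0.3)).
4.2 = 12.1 α, so α = 0.3471.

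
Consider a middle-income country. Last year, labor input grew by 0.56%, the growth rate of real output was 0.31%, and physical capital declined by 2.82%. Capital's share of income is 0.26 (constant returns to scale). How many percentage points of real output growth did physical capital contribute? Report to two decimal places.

Contribution = share × growth = 0.26 × (-2.82) = -0.7332 pp.

-0.73 percentage points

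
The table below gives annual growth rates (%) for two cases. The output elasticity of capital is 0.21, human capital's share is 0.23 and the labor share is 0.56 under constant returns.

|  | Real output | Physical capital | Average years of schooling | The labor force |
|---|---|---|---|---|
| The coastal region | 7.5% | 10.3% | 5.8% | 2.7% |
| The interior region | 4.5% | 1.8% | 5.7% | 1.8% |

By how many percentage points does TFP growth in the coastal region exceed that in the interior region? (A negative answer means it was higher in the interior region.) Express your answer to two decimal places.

0.69 percentage points

Labor's share = 1 − 0.21 − 0.23 = 0.56.
The coastal region: TFP = 7.5 − 2.163 − 1.334 − 1.512 = 2.491%.
The interior region: TFP = 4.5 − 0.378 − 1.311 − 1.008 = 1.803%.
Difference = 2.491 − (1.803) = 0.688 pp.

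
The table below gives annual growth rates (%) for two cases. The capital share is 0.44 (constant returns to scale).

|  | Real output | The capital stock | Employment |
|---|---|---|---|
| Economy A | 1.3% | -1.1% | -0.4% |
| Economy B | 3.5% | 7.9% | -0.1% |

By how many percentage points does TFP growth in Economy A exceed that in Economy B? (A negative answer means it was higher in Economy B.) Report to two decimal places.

1.93 percentage points

Labor's share = 1 − 0.44 = 0.56.
Economy A: TFP = 1.3 + 0.484 + 0.224 = 2.008%.
Economy B: TFP = 3.5 − 3.476 + 0.056 = 0.08%.
Difference = 2.008 − (0.08) = 1.928 pp.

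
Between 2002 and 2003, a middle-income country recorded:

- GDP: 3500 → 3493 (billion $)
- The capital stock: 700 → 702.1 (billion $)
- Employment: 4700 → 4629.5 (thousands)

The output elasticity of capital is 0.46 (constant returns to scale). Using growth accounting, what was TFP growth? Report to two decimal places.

GDP growth = (3493 − 3500) / 3500 = -0.2%.
The capital stock growth = (702.1 − 700) / 700 = 0.3%.
Employment growth = (4629.5 − 4700) / 4700 = -1.5%.
Labor's share = 1 − 0.46 = 0.54.
The capital stock: 0.46 × 0.3 = 0.138 pp.
Employment: 0.54 × (-1.5) = -0.81 pp.
TFP growth = -0.2 + 0.672 = 0.472%.

TFP growth was 0.47%.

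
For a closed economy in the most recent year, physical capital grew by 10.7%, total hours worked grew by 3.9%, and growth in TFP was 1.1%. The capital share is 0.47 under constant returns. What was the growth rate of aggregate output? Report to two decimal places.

8.20%

Labor's share = 1 − 0.47 = 0.53.
Physical capital: 0.47 × 10.7 = 5.029 pp.
Total hours worked: 0.53 × 3.9 = 2.067 pp.
Output growth = 1.1 + 7.096 = 8.196%.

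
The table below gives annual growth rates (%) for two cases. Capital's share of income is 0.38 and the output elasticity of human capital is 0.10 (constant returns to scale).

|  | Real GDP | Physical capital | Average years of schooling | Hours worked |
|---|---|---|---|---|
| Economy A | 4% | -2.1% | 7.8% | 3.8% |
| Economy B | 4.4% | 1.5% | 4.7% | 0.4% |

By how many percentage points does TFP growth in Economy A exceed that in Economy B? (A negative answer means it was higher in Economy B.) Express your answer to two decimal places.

Labor's share = 1 − 0.38 − 0.1 = 0.52.
Economy A: TFP = 4 + 0.798 − 0.78 − 1.976 = 2.042%.
Economy B: TFP = 4.4 − 0.57 − 0.47 − 0.208 = 3.152%.
Difference = 2.042 − (3.152) = -1.11 pp.

-1.11 percentage points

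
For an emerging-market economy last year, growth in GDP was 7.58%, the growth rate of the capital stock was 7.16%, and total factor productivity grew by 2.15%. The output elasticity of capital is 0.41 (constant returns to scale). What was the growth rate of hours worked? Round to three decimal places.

Labor's share = 1 − 0.41 = 0.59.
gY = gA + 0.41×7.16 + 0.59×g.
0.59×g = 7.58 − 2.15 − 2.9356 = 2.4944.
g = 2.4944 / 0.59 = 4.2278%.

4.228%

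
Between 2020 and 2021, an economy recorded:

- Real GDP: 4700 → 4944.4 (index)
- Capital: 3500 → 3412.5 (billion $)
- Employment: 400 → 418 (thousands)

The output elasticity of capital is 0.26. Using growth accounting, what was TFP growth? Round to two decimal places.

2.52%

Real GDP growth = (4944.4 − 4700) / 4700 = 5.2%.
Capital growth = (3412.5 − 3500) / 3500 = -2.5%.
Employment growth = (418 − 400) / 400 = 4.5%.
Labor's share = 1 − 0.26 = 0.74.
Capital: 0.26 × (-2.5) = -0.65 pp.
Employment: 0.74 × 4.5 = 3.33 pp.
TFP growth = 5.2 − 2.68 = 2.52%.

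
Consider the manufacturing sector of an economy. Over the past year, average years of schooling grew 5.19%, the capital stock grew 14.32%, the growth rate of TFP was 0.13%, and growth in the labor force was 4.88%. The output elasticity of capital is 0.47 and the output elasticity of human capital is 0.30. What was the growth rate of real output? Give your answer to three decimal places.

9.540%

Labor's share = 1 − 0.47 − 0.3 = 0.23.
The capital stock: 0.47 × 14.32 = 6.7304 pp.
Average years of schooling: 0.3 × 5.19 = 1.557 pp.
The labor force: 0.23 × 4.88 = 1.1224 pp.
Output growth = 0.13 + 9.4098 = 9.5398%.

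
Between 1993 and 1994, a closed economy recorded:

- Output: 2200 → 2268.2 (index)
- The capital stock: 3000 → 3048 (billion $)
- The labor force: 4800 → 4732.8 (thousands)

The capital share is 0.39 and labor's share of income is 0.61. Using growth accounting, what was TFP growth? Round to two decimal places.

Output growth = (2268.2 − 2200) / 2200 = 3.1%.
The capital stock growth = (3048 − 3000) / 3000 = 1.6%.
The labor force growth = (4732.8 − 4800) / 4800 = -1.4%.
Labor's share = 1 − 0.39 = 0.61.
The capital stock: 0.39 × 1.6 = 0.624 pp.
The labor force: 0.61 × (-1.4) = -0.854 pp.
TFP growth = 3.1 + 0.23 = 3.33%.

3.33%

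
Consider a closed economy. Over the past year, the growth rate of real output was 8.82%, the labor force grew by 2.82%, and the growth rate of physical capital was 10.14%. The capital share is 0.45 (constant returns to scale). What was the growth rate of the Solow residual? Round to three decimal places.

Labor's share = 1 − 0.45 = 0.55.
Physical capital: 0.45 × 10.14 = 4.563 pp.
The labor force: 0.55 × 2.82 = 1.551 pp.
TFP growth = 8.82 − 6.114 = 2.706%.

The Solow residual grew 2.706%.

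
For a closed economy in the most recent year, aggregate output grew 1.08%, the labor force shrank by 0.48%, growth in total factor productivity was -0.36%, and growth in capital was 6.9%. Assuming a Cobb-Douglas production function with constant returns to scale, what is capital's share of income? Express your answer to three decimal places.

Capital's share of income is 0.260.

gY = gA + α·gK + (1−α)·gL, so gY − gA − gL = α(gK − gL).
1.08 + 0.36 + 0.48 = α × (6.9 − (-0.48)).
1.92 = 7.38 α, so α = 0.26016.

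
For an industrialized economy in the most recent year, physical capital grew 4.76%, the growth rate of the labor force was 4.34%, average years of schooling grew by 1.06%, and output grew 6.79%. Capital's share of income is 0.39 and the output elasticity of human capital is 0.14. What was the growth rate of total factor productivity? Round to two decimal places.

Labor's share = 1 − 0.39 − 0.14 = 0.47.
Physical capital: 0.39 × 4.76 = 1.8564 pp.
Average years of schooling: 0.14 × 1.06 = 0.1484 pp.
The labor force: 0.47 × 4.34 = 2.0398 pp.
TFP growth = 6.79 − 4.0446 = 2.7454%.

2.75%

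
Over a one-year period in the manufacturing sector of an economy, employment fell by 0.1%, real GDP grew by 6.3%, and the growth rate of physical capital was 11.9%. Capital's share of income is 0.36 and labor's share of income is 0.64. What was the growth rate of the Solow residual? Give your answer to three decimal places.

2.080%

Labor's share = 1 − 0.36 = 0.64.
Physical capital: 0.36 × 11.9 = 4.284 pp.
Employment: 0.64 × (-0.1) = -0.064 pp.
TFP growth = 6.3 − 4.22 = 2.08%.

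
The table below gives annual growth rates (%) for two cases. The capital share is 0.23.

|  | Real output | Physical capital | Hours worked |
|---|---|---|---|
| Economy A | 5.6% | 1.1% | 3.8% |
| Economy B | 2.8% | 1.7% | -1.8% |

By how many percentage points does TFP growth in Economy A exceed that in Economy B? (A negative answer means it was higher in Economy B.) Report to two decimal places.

-1.37 percentage points

Labor's share = 1 − 0.23 = 0.77.
Economy A: TFP = 5.6 − 0.253 − 2.926 = 2.421%.
Economy B: TFP = 2.8 − 0.391 + 1.386 = 3.795%.
Difference = 2.421 − (3.795) = -1.374 pp.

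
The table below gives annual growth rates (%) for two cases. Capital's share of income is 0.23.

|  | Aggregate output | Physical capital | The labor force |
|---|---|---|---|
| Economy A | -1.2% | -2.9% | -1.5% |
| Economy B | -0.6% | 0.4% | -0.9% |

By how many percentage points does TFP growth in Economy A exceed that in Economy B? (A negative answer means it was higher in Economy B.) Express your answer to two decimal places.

Labor's share = 1 − 0.23 = 0.77.
Economy A: TFP = -1.2 + 0.667 + 1.155 = 0.622%.
Economy B: TFP = -0.6 − 0.092 + 0.693 = 0.001%.
Difference = 0.622 − (0.001) = 0.621 pp.

0.62 percentage points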